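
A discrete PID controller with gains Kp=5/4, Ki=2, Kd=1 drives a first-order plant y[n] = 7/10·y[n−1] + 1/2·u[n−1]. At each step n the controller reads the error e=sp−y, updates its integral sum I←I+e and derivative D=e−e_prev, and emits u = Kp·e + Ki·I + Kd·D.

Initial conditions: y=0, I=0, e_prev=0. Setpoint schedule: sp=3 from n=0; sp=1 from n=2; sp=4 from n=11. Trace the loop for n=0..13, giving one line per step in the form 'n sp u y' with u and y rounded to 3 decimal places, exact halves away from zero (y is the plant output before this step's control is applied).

(exact arithmetic carried between steps; '≈' marks a value shown rounded to 6 d.p. or computed from one; I and e_prev carry over from the previous line; the table rounds u and y to 3 d.p., halves away from zero)
n=0: y=0, sp=3, e=sp−y=3; I=3, D=e−e_prev=3; u=5/4·3+2·3+1·3=12.75; next y=7/10·0+1/2·12.75=6.375
n=1: y=6.375, sp=3, e=sp−y=-3.375; I=-0.375, D=e−e_prev=-6.375; u=5/4·(-3.375)+2·(-0.375)+1·(-6.375)=-11.34375; next y=7/10·6.375+1/2·(-11.34375)=-1.209375
n=2: y=-1.209375, sp=1, e=sp−y=2.209375; I=1.834375, D=e−e_prev=5.584375; u=5/4·2.209375+2·1.834375+1·5.584375≈12.014844; next y=7/10·(-1.209375)+1/2·12.014844≈5.160859
n=3: y≈5.160859, sp=1, e=sp−y≈-4.160859; I≈-2.326484, D=e−e_prev≈-6.370234; u=5/4·(-4.160859)+2·(-2.326484)+1·(-6.370234)≈-16.224277; next y=7/10·5.160859+1/2·(-16.224277)≈-4.499537
n=4: y≈-4.499537, sp=1, e=sp−y≈5.499537; I≈3.173053, D=e−e_prev≈9.660396; u=5/4·5.499537+2·3.173053+1·9.660396≈22.880923; next y=7/10·(-4.499537)+1/2·22.880923≈8.290786
n=5: y≈8.290786, sp=1, e=sp−y≈-7.290786; I≈-4.117733, D=e−e_prev≈-12.790323; u=5/4·(-7.290786)+2·(-4.117733)+1·(-12.790323)≈-30.139271; next y=7/10·8.290786+1/2·(-30.139271)≈-9.266085
n=6: y≈-9.266085, sp=1, e=sp−y≈10.266085; I≈6.148352, D=e−e_prev≈17.556871; u=5/4·10.266085+2·6.148352+1·17.556871≈42.686183; next y=7/10·(-9.266085)+1/2·42.686183≈14.856832
n=7: y≈14.856832, sp=1, e=sp−y≈-13.856832; I≈-7.708479, D=e−e_prev≈-24.122917; u=5/4·(-13.856832)+2·(-7.708479)+1·(-24.122917)≈-56.860915; next y=7/10·14.856832+1/2·(-56.860915)≈-18.030675
n=8: y≈-18.030675, sp=1, e=sp−y≈19.030675; I≈11.322196, D=e−e_prev≈32.887507; u=5/4·19.030675+2·11.322196+1·32.887507≈79.320243; next y=7/10·(-18.030675)+1/2·79.320243≈27.038649
n=9: y≈27.038649, sp=1, e=sp−y≈-26.038649; I≈-14.716453, D=e−e_prev≈-45.069324; u=5/4·(-26.038649)+2·(-14.716453)+1·(-45.069324)≈-107.050541; next y=7/10·27.038649+1/2·(-107.050541)≈-34.598216
n=10: y≈-34.598216, sp=1, e=sp−y≈35.598216; I≈20.881763, D=e−e_prev≈61.636865; u=5/4·35.598216+2·20.881763+1·61.636865≈147.898163; next y=7/10·(-34.598216)+1/2·147.898163≈49.730330
n=11: y≈49.730330, sp=4, e=sp−y≈-45.730330; I≈-24.848566, D=e−e_prev≈-81.328546; u=5/4·(-45.730330)+2·(-24.848566)+1·(-81.328546)≈-188.188591; next y=7/10·49.730330+1/2·(-188.188591)≈-59.283065
n=12: y≈-59.283065, sp=4, e=sp−y≈63.283065; I≈38.434498, D=e−e_prev≈109.013395; u=5/4·63.283065+2·38.434498+1·109.013395≈264.986222; next y=7/10·(-59.283065)+1/2·264.986222≈90.994966
n=13: y≈90.994966, sp=4, e=sp−y≈-86.994966; I≈-48.560467, D=e−e_prev≈-150.278031; u=5/4·(-86.994966)+2·(-48.560467)+1·(-150.278031)≈-356.142673; next y=7/10·90.994966+1/2·(-356.142673)≈-114.374860

0 3 12.750 0.000
1 3 -11.344 6.375
2 1 12.015 -1.209
3 1 -16.224 5.161
4 1 22.881 -4.500
5 1 -30.139 8.291
6 1 42.686 -9.266
7 1 -56.861 14.857
8 1 79.320 -18.031
9 1 -107.051 27.039
10 1 147.898 -34.598
11 4 -188.189 49.730
12 4 264.986 -59.283
13 4 -356.143 90.995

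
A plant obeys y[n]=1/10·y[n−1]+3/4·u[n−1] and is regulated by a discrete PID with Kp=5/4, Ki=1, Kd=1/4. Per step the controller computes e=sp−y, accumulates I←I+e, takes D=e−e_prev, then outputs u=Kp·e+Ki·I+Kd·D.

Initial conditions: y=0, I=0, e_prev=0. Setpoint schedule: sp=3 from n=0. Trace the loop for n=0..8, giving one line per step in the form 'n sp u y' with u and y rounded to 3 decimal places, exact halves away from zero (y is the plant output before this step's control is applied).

0 3 7.500 0.000
1 3 -4.313 5.625
2 3 15.211 -2.672
3 3 -15.724 11.141
4 3 34.138 -10.679
5 3 -45.674 24.535
6 3 82.437 -31.802
7 3 -122.969 58.648
8 3 206.520 -86.362

(exact arithmetic carried between steps; '≈' marks a value shown rounded to 6 d.p. or computed from one; I and e_prev carry over from the previous line; the table rounds u and y to 3 d.p., halves away from zero)
n=0: y=0, sp=3, e=sp−y=3; I=3, D=e−e_prev=3; u=5/4·3+1·3+1/4·3=7.5; next y=1/10·0+3/4·7.5=5.625
n=1: y=5.625, sp=3, e=sp−y=-2.625; I=0.375, D=e−e_prev=-5.625; u=5/4·(-2.625)+1·0.375+1/4·(-5.625)=-4.3125; next y=1/10·5.625+3/4·(-4.3125)=-2.671875
n=2: y=-2.671875, sp=3, e=sp−y=5.671875; I=6.046875, D=e−e_prev=8.296875; u=5/4·5.671875+1·6.046875+1/4·8.296875≈15.210938; next y=1/10·(-2.671875)+3/4·15.210938≈11.141016
n=3: y≈11.141016, sp=3, e=sp−y≈-8.141016; I≈-2.094141, D=e−e_prev≈-13.812891; u=5/4·(-8.141016)+1·(-2.094141)+1/4·(-13.812891)≈-15.723633; next y=1/10·11.141016+3/4·(-15.723633)≈-10.678623
n=4: y≈-10.678623, sp=3, e=sp−y≈13.678623; I≈11.584482, D=e−e_prev≈21.819639; u=5/4·13.678623+1·11.584482+1/4·21.819639≈34.137671; next y=1/10·(-10.678623)+3/4·34.137671≈24.535391
n=5: y≈24.535391, sp=3, e=sp−y≈-21.535391; I≈-9.950908, D=e−e_prev≈-35.214014; u=5/4·(-21.535391)+1·(-9.950908)+1/4·(-35.214014)≈-45.673651; next y=1/10·24.535391+3/4·(-45.673651)≈-31.801699
n=6: y≈-31.801699, sp=3, e=sp−y≈34.801699; I≈24.850790, D=e−e_prev≈56.337090; u=5/4·34.801699+1·24.850790+1/4·56.337090≈82.437186; next y=1/10·(-31.801699)+3/4·82.437186≈58.647720
n=7: y≈58.647720, sp=3, e=sp−y≈-55.647720; I≈-30.796929, D=e−e_prev≈-90.449419; u=5/4·(-55.647720)+1·(-30.796929)+1/4·(-90.449419)≈-122.968934; next y=1/10·58.647720+3/4·(-122.968934)≈-86.361928
n=8: y≈-86.361928, sp=3, e=sp−y≈89.361928; I≈58.564999, D=e−e_prev≈145.009648; u=5/4·89.361928+1·58.564999+1/4·145.009648≈206.519822; next y=1/10·(-86.361928)+3/4·206.519822≈146.253673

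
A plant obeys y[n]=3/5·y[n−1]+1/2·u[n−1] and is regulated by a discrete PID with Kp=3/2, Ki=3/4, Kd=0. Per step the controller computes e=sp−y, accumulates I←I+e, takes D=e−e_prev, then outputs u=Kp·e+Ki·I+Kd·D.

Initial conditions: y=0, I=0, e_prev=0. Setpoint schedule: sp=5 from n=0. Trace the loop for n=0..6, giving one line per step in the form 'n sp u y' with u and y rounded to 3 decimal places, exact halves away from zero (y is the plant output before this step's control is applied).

0 5 11.250 0.000
1 5 2.344 5.625
2 5 4.301 4.547
3 5 3.894 4.879
4 5 3.995 4.874
5 5 3.982 4.922
6 5 3.991 4.944

(exact arithmetic carried between steps; '≈' marks a value shown rounded to 6 d.p. or computed from one; I and e_prev carry over from the previous line; the table rounds u and y to 3 d.p., halves away from zero)
n=0: y=0, sp=5, e=sp−y=5; I=5, D=e−e_prev=5; u=3/2·5+3/4·5+0·5=11.25; next y=3/5·0+1/2·11.25=5.625
n=1: y=5.625, sp=5, e=sp−y=-0.625; I=4.375, D=e−e_prev=-5.625; u=3/2·(-0.625)+3/4·4.375+0·(-5.625)=2.34375; next y=3/5·5.625+1/2·2.34375=4.546875
n=2: y=4.546875, sp=5, e=sp−y=0.453125; I=4.828125, D=e−e_prev=1.078125; u=3/2·0.453125+3/4·4.828125+0·1.078125≈4.300781; next y=3/5·4.546875+1/2·4.300781≈4.878516
n=3: y≈4.878516, sp=5, e=sp−y≈0.121484; I≈4.949609, D=e−e_prev≈-0.331641; u=3/2·0.121484+3/4·4.949609+0·(-0.331641)≈3.894434; next y=3/5·4.878516+1/2·3.894434≈4.874326
n=4: y≈4.874326, sp=5, e=sp−y≈0.125674; I≈5.075283, D=e−e_prev≈0.004189; u=3/2·0.125674+3/4·5.075283+0·0.004189≈3.994973; next y=3/5·4.874326+1/2·3.994973≈4.922082
n=5: y≈4.922082, sp=5, e=sp−y≈0.077918; I≈5.153201, D=e−e_prev≈-0.047756; u=3/2·0.077918+3/4·5.153201+0·(-0.047756)≈3.981777; next y=3/5·4.922082+1/2·3.981777≈4.944138
n=6: y≈4.944138, sp=5, e=sp−y≈0.055862; I≈5.209063, D=e−e_prev≈-0.022056; u=3/2·0.055862+3/4·5.209063+0·(-0.022056)≈3.990590; next y=3/5·4.944138+1/2·3.990590≈4.961778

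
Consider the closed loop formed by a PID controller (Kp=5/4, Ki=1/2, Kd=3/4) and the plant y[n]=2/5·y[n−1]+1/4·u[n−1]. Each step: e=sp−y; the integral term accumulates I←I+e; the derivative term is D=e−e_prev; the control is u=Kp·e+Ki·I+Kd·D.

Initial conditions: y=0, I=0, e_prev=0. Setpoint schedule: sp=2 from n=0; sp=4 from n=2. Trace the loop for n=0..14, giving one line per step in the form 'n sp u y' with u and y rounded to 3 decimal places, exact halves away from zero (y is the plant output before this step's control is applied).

(exact arithmetic carried between steps; '≈' marks a value shown rounded to 6 d.p. or computed from one; I and e_prev carry over from the previous line; the table rounds u and y to 3 d.p., halves away from zero)
n=0: y=0, sp=2, e=sp−y=2; I=2, D=e−e_prev=2; u=5/4·2+1/2·2+3/4·2=5; next y=2/5·0+1/4·5=1.25
n=1: y=1.25, sp=2, e=sp−y=0.75; I=2.75, D=e−e_prev=-1.25; u=5/4·0.75+1/2·2.75+3/4·(-1.25)=1.375; next y=2/5·1.25+1/4·1.375=0.84375
n=2: y=0.84375, sp=4, e=sp−y=3.15625; I=5.90625, D=e−e_prev=2.40625; u=5/4·3.15625+1/2·5.90625+3/4·2.40625=8.703125; next y=2/5·0.84375+1/4·8.703125≈2.513281
n=3: y≈2.513281, sp=4, e=sp−y≈1.486719; I≈7.392969, D=e−e_prev≈-1.669531; u=5/4·1.486719+1/2·7.392969+3/4·(-1.669531)≈4.302734; next y=2/5·2.513281+1/4·4.302734≈2.080996
n=4: y≈2.080996, sp=4, e=sp−y≈1.919004; I≈9.311973, D=e−e_prev≈0.432285; u=5/4·1.919004+1/2·9.311973+3/4·0.432285≈7.378955; next y=2/5·2.080996+1/4·7.378955≈2.677137
n=5: y≈2.677137, sp=4, e=sp−y≈1.322863; I≈10.634835, D=e−e_prev≈-0.596141; u=5/4·1.322863+1/2·10.634835+3/4·(-0.596141)≈6.523890; next y=2/5·2.677137+1/4·6.523890≈2.701827
n=6: y≈2.701827, sp=4, e=sp−y≈1.298173; I≈11.933008, D=e−e_prev≈-0.024690; u=5/4·1.298173+1/2·11.933008+3/4·(-0.024690)≈7.570702; next y=2/5·2.701827+1/4·7.570702≈2.973406
n=7: y≈2.973406, sp=4, e=sp−y≈1.026594; I≈12.959601, D=e−e_prev≈-0.271579; u=5/4·1.026594+1/2·12.959601+3/4·(-0.271579)≈7.559358; next y=2/5·2.973406+1/4·7.559358≈3.079202
n=8: y≈3.079202, sp=4, e=sp−y≈0.920798; I≈13.880399, D=e−e_prev≈-0.105796; u=5/4·0.920798+1/2·13.880399+3/4·(-0.105796)≈8.011850; next y=2/5·3.079202+1/4·8.011850≈3.234643
n=9: y≈3.234643, sp=4, e=sp−y≈0.765357; I≈14.645756, D=e−e_prev≈-0.155441; u=5/4·0.765357+1/2·14.645756+3/4·(-0.155441)≈8.162993; next y=2/5·3.234643+1/4·8.162993≈3.334606
n=10: y≈3.334606, sp=4, e=sp−y≈0.665394; I≈15.311150, D=e−e_prev≈-0.099962; u=5/4·0.665394+1/2·15.311150+3/4·(-0.099962)≈8.412347; next y=2/5·3.334606+1/4·8.412347≈3.436929
n=11: y≈3.436929, sp=4, e=sp−y≈0.563071; I≈15.874221, D=e−e_prev≈-0.102323; u=5/4·0.563071+1/2·15.874221+3/4·(-0.102323)≈8.564207; next y=2/5·3.436929+1/4·8.564207≈3.515823
n=12: y≈3.515823, sp=4, e=sp−y≈0.484177; I≈16.358398, D=e−e_prev≈-0.078894; u=5/4·0.484177+1/2·16.358398+3/4·(-0.078894)≈8.725249; next y=2/5·3.515823+1/4·8.725249≈3.587642
n=13: y≈3.587642, sp=4, e=sp−y≈0.412358; I≈16.770757, D=e−e_prev≈-0.071818; u=5/4·0.412358+1/2·16.770757+3/4·(-0.071818)≈8.846963; next y=2/5·3.587642+1/4·8.846963≈3.646797
n=14: y≈3.646797, sp=4, e=sp−y≈0.353203; I≈17.123959, D=e−e_prev≈-0.059156; u=5/4·0.353203+1/2·17.123959+3/4·(-0.059156)≈8.959116; next y=2/5·3.646797+1/4·8.959116≈3.698498

0 2 5.000 0.000
1 2 1.375 1.250
2 4 8.703 0.844
3 4 4.303 2.513
4 4 7.379 2.081
5 4 6.524 2.677
6 4 7.571 2.702
7 4 7.559 2.973
8 4 8.012 3.079
9 4 8.163 3.235
10 4 8.412 3.335
11 4 8.564 3.437
12 4 8.725 3.516
13 4 8.847 3.588
14 4 8.959 3.647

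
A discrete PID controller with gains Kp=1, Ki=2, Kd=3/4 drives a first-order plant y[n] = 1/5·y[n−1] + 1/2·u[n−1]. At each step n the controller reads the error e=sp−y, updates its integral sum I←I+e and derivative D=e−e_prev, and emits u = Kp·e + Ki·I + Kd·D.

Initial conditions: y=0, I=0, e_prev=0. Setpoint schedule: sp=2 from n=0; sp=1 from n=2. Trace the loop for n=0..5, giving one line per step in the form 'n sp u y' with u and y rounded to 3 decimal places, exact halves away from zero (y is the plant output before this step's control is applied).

(exact arithmetic carried between steps; '≈' marks a value shown rounded to 6 d.p. or computed from one; I and e_prev carry over from the previous line; the table rounds u and y to 3 d.p., halves away from zero)
n=0: y=0, sp=2, e=sp−y=2; I=2, D=e−e_prev=2; u=1·2+2·2+3/4·2=7.5; next y=1/5·0+1/2·7.5=3.75
n=1: y=3.75, sp=2, e=sp−y=-1.75; I=0.25, D=e−e_prev=-3.75; u=1·(-1.75)+2·0.25+3/4·(-3.75)=-4.0625; next y=1/5·3.75+1/2·(-4.0625)=-1.28125
n=2: y=-1.28125, sp=1, e=sp−y=2.28125; I=2.53125, D=e−e_prev=4.03125; u=1·2.28125+2·2.53125+3/4·4.03125≈10.367188; next y=1/5·(-1.28125)+1/2·10.367188≈4.927344
n=3: y≈4.927344, sp=1, e=sp−y≈-3.927344; I≈-1.396094, D=e−e_prev≈-6.208594; u=1·(-3.927344)+2·(-1.396094)+3/4·(-6.208594)≈-11.375977; next y=1/5·4.927344+1/2·(-11.375977)≈-4.702520
n=4: y≈-4.702520, sp=1, e=sp−y≈5.702520; I≈4.306426, D=e−e_prev≈9.629863; u=1·5.702520+2·4.306426+3/4·9.629863≈21.537769; next y=1/5·(-4.702520)+1/2·21.537769≈9.828380
n=5: y≈9.828380, sp=1, e=sp−y≈-8.828380; I≈-4.521955, D=e−e_prev≈-14.530900; u=1·(-8.828380)+2·(-4.521955)+3/4·(-14.530900)≈-28.770464; next y=1/5·9.828380+1/2·(-28.770464)≈-12.419556

0 2 7.500 0.000
1 2 -4.063 3.750
2 1 10.367 -1.281
3 1 -11.376 4.927
4 1 21.538 -4.703
5 1 -28.770 9.828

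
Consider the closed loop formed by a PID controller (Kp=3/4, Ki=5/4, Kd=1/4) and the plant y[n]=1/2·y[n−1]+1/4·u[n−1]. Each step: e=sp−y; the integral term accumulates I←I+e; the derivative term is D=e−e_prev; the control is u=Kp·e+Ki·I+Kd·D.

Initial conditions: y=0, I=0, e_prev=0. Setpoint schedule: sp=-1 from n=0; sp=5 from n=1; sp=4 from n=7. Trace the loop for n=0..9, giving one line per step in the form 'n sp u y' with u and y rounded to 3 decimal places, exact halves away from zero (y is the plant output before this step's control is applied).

0 -1 -2.250 0.000
1 5 11.516 -0.563
2 5 9.718 2.598
3 5 10.967 3.728
4 5 10.865 4.606
5 5 10.647 5.019
6 5 10.384 5.171
7 4 7.935 5.182
8 4 8.076 4.574
9 4 7.810 4.306

(exact arithmetic carried between steps; '≈' marks a value shown rounded to 6 d.p. or computed from one; I and e_prev carry over from the previous line; the table rounds u and y to 3 d.p., halves away from zero)
n=0: y=0, sp=-1, e=sp−y=-1; I=-1, D=e−e_prev=-1; u=3/4·(-1)+5/4·(-1)+1/4·(-1)=-2.25; next y=1/2·0+1/4·(-2.25)=-0.5625
n=1: y=-0.5625, sp=5, e=sp−y=5.5625; I=4.5625, D=e−e_prev=6.5625; u=3/4·5.5625+5/4·4.5625+1/4·6.5625=11.515625; next y=1/2·(-0.5625)+1/4·11.515625≈2.597656
n=2: y≈2.597656, sp=5, e=sp−y≈2.402344; I≈6.964844, D=e−e_prev≈-3.160156; u=3/4·2.402344+5/4·6.964844+1/4·(-3.160156)≈9.717773; next y=1/2·2.597656+1/4·9.717773≈3.728271
n=3: y≈3.728271, sp=5, e=sp−y≈1.271729; I≈8.236572, D=e−e_prev≈-1.130615; u=3/4·1.271729+5/4·8.236572+1/4·(-1.130615)≈10.966858; next y=1/2·3.728271+1/4·10.966858≈4.605850
n=4: y≈4.605850, sp=5, e=sp−y≈0.394150; I≈8.630722, D=e−e_prev≈-0.877579; u=3/4·0.394150+5/4·8.630722+1/4·(-0.877579)≈10.864620; next y=1/2·4.605850+1/4·10.864620≈5.019080
n=5: y≈5.019080, sp=5, e=sp−y≈-0.019080; I≈8.611642, D=e−e_prev≈-0.413230; u=3/4·(-0.019080)+5/4·8.611642+1/4·(-0.413230)≈10.646935; next y=1/2·5.019080+1/4·10.646935≈5.171274
n=6: y≈5.171274, sp=5, e=sp−y≈-0.171274; I≈8.440368, D=e−e_prev≈-0.152194; u=3/4·(-0.171274)+5/4·8.440368+1/4·(-0.152194)≈10.383956; next y=1/2·5.171274+1/4·10.383956≈5.181626
n=7: y≈5.181626, sp=4, e=sp−y≈-1.181626; I≈7.258742, D=e−e_prev≈-1.010352; u=3/4·(-1.181626)+5/4·7.258742+1/4·(-1.010352)≈7.934620; next y=1/2·5.181626+1/4·7.934620≈4.574468
n=8: y≈4.574468, sp=4, e=sp−y≈-0.574468; I≈6.684274, D=e−e_prev≈0.607158; u=3/4·(-0.574468)+5/4·6.684274+1/4·0.607158≈8.076281; next y=1/2·4.574468+1/4·8.076281≈4.306304
n=9: y≈4.306304, sp=4, e=sp−y≈-0.306304; I≈6.377970, D=e−e_prev≈0.268164; u=3/4·(-0.306304)+5/4·6.377970+1/4·0.268164≈7.809775; next y=1/2·4.306304+1/4·7.809775≈4.105596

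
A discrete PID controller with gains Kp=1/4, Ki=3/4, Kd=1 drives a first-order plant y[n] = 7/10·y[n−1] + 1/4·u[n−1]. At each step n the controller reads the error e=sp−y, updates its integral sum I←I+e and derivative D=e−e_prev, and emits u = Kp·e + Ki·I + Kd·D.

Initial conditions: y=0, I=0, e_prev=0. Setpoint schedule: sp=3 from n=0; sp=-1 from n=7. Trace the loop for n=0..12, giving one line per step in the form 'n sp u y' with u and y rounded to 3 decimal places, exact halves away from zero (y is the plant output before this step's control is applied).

(exact arithmetic carried between steps; '≈' marks a value shown rounded to 6 d.p. or computed from one; I and e_prev carry over from the previous line; the table rounds u and y to 3 d.p., halves away from zero)
n=0: y=0, sp=3, e=sp−y=3; I=3, D=e−e_prev=3; u=1/4·3+3/4·3+1·3=6; next y=7/10·0+1/4·6=1.5
n=1: y=1.5, sp=3, e=sp−y=1.5; I=4.5, D=e−e_prev=-1.5; u=1/4·1.5+3/4·4.5+1·(-1.5)=2.25; next y=7/10·1.5+1/4·2.25=1.6125
n=2: y=1.6125, sp=3, e=sp−y=1.3875; I=5.8875, D=e−e_prev=-0.1125; u=1/4·1.3875+3/4·5.8875+1·(-0.1125)=4.65; next y=7/10·1.6125+1/4·4.65=2.29125
n=3: y=2.29125, sp=3, e=sp−y=0.70875; I=6.59625, D=e−e_prev=-0.67875; u=1/4·0.70875+3/4·6.59625+1·(-0.67875)=4.445625; next y=7/10·2.29125+1/4·4.445625≈2.715281
n=4: y≈2.715281, sp=3, e=sp−y≈0.284719; I≈6.880969, D=e−e_prev≈-0.424031; u=1/4·0.284719+3/4·6.880969+1·(-0.424031)≈4.807875; next y=7/10·2.715281+1/4·4.807875≈3.102666
n=5: y≈3.102666, sp=3, e=sp−y≈-0.102666; I≈6.778303, D=e−e_prev≈-0.387384; u=1/4·(-0.102666)+3/4·6.778303+1·(-0.387384)≈4.670677; next y=7/10·3.102666+1/4·4.670677≈3.339535
n=6: y≈3.339535, sp=3, e=sp−y≈-0.339535; I≈6.438768, D=e−e_prev≈-0.236869; u=1/4·(-0.339535)+3/4·6.438768+1·(-0.236869)≈4.507323; next y=7/10·3.339535+1/4·4.507323≈3.464505
n=7: y≈3.464505, sp=-1, e=sp−y≈-4.464505; I≈1.974263, D=e−e_prev≈-4.124970; u=1/4·(-4.464505)+3/4·1.974263+1·(-4.124970)≈-3.760399; next y=7/10·3.464505+1/4·(-3.760399)≈1.485054
n=8: y≈1.485054, sp=-1, e=sp−y≈-2.485054; I≈-0.510791, D=e−e_prev≈1.979451; u=1/4·(-2.485054)+3/4·(-0.510791)+1·1.979451≈0.975095; next y=7/10·1.485054+1/4·0.975095≈1.283311
n=9: y≈1.283311, sp=-1, e=sp−y≈-2.283311; I≈-2.794102, D=e−e_prev≈0.201742; u=1/4·(-2.283311)+3/4·(-2.794102)+1·0.201742≈-2.464662; next y=7/10·1.283311+1/4·(-2.464662)≈0.282152
n=10: y≈0.282152, sp=-1, e=sp−y≈-1.282152; I≈-4.076255, D=e−e_prev≈1.001159; u=1/4·(-1.282152)+3/4·(-4.076255)+1·1.001159≈-2.376570; next y=7/10·0.282152+1/4·(-2.376570)≈-0.396636
n=11: y≈-0.396636, sp=-1, e=sp−y≈-0.603364; I≈-4.679619, D=e−e_prev≈0.678788; u=1/4·(-0.603364)+3/4·(-4.679619)+1·0.678788≈-2.981767; next y=7/10·(-0.396636)+1/4·(-2.981767)≈-1.023087
n=12: y≈-1.023087, sp=-1, e=sp−y≈0.023087; I≈-4.656532, D=e−e_prev≈0.626451; u=1/4·0.023087+3/4·(-4.656532)+1·0.626451≈-2.860176; next y=7/10·(-1.023087)+1/4·(-2.860176)≈-1.431205

0 3 6.000 0.000
1 3 2.250 1.500
2 3 4.650 1.613
3 3 4.446 2.291
4 3 4.808 2.715
5 3 4.671 3.103
6 3 4.507 3.340
7 -1 -3.760 3.465
8 -1 0.975 1.485
9 -1 -2.465 1.283
10 -1 -2.377 0.282
11 -1 -2.982 -0.397
12 -1 -2.860 -1.023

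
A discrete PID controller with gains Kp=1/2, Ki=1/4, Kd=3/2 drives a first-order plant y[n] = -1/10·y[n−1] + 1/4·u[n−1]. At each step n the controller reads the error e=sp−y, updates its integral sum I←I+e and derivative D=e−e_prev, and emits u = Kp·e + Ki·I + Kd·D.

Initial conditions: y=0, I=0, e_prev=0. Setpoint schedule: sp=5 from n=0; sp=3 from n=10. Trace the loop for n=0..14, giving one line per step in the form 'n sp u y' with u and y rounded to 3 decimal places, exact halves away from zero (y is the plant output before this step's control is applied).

0 5 11.250 0.000
1 5 -1.328 2.813
2 5 11.146 -0.613
3 5 -0.377 2.848
4 5 12.613 -0.379
5 5 1.085 3.191
6 5 14.180 -0.048
7 5 2.488 3.550
8 5 15.633 0.267
9 5 3.760 3.882
10 3 12.453 0.552
11 3 5.432 3.058
12 3 13.690 1.052
13 3 6.071 3.317
14 3 14.185 1.186

(exact arithmetic carried between steps; '≈' marks a value shown rounded to 6 d.p. or computed from one; I and e_prev carry over from the previous line; the table rounds u and y to 3 d.p., halves away from zero)
n=0: y=0, sp=5, e=sp−y=5; I=5, D=e−e_prev=5; u=1/2·5+1/4·5+3/2·5=11.25; next y=-1/10·0+1/4·11.25=2.8125
n=1: y=2.8125, sp=5, e=sp−y=2.1875; I=7.1875, D=e−e_prev=-2.8125; u=1/2·2.1875+1/4·7.1875+3/2·(-2.8125)=-1.328125; next y=-1/10·2.8125+1/4·(-1.328125)≈-0.613281
n=2: y≈-0.613281, sp=5, e=sp−y≈5.613281; I≈12.800781, D=e−e_prev≈3.425781; u=1/2·5.613281+1/4·12.800781+3/2·3.425781≈11.145508; next y=-1/10·(-0.613281)+1/4·11.145508≈2.847705
n=3: y≈2.847705, sp=5, e=sp−y≈2.152295; I≈14.953076, D=e−e_prev≈-3.460986; u=1/2·2.152295+1/4·14.953076+3/2·(-3.460986)≈-0.377063; next y=-1/10·2.847705+1/4·(-0.377063)≈-0.379036
n=4: y≈-0.379036, sp=5, e=sp−y≈5.379036; I≈20.332112, D=e−e_prev≈3.226741; u=1/2·5.379036+1/4·20.332112+3/2·3.226741≈12.612658; next y=-1/10·(-0.379036)+1/4·12.612658≈3.191068
n=5: y≈3.191068, sp=5, e=sp−y≈1.808932; I≈22.141044, D=e−e_prev≈-3.570104; u=1/2·1.808932+1/4·22.141044+3/2·(-3.570104)≈1.084570; next y=-1/10·3.191068+1/4·1.084570≈-0.047964
n=6: y≈-0.047964, sp=5, e=sp−y≈5.047964; I≈27.189008, D=e−e_prev≈3.239032; u=1/2·5.047964+1/4·27.189008+3/2·3.239032≈14.179783; next y=-1/10·(-0.047964)+1/4·14.179783≈3.549742
n=7: y≈3.549742, sp=5, e=sp−y≈1.450258; I≈28.639266, D=e−e_prev≈-3.597706; u=1/2·1.450258+1/4·28.639266+3/2·(-3.597706)≈2.488386; next y=-1/10·3.549742+1/4·2.488386≈0.267122
n=8: y≈0.267122, sp=5, e=sp−y≈4.732878; I≈33.372144, D=e−e_prev≈3.282620; u=1/2·4.732878+1/4·33.372144+3/2·3.282620≈15.633405; next y=-1/10·0.267122+1/4·15.633405≈3.881639
n=9: y≈3.881639, sp=5, e=sp−y≈1.118361; I≈34.490505, D=e−e_prev≈-3.614517; u=1/2·1.118361+1/4·34.490505+3/2·(-3.614517)≈3.760032; next y=-1/10·3.881639+1/4·3.760032≈0.551844
n=10: y≈0.551844, sp=3, e=sp−y≈2.448156; I≈36.938661, D=e−e_prev≈1.329795; u=1/2·2.448156+1/4·36.938661+3/2·1.329795≈12.453436; next y=-1/10·0.551844+1/4·12.453436≈3.058174
n=11: y≈3.058174, sp=3, e=sp−y≈-0.058174; I≈36.880487, D=e−e_prev≈-2.506330; u=1/2·(-0.058174)+1/4·36.880487+3/2·(-2.506330)≈5.431539; next y=-1/10·3.058174+1/4·5.431539≈1.052067
n=12: y≈1.052067, sp=3, e=sp−y≈1.947933; I≈38.828419, D=e−e_prev≈2.006107; u=1/2·1.947933+1/4·38.828419+3/2·2.006107≈13.690232; next y=-1/10·1.052067+1/4·13.690232≈3.317351
n=13: y≈3.317351, sp=3, e=sp−y≈-0.317351; I≈38.511068, D=e−e_prev≈-2.265284; u=1/2·(-0.317351)+1/4·38.511068+3/2·(-2.265284)≈6.071165; next y=-1/10·3.317351+1/4·6.071165≈1.186056
n=14: y≈1.186056, sp=3, e=sp−y≈1.813944; I≈40.325012, D=e−e_prev≈2.131295; u=1/2·1.813944+1/4·40.325012+3/2·2.131295≈14.185168; next y=-1/10·1.186056+1/4·14.185168≈3.427686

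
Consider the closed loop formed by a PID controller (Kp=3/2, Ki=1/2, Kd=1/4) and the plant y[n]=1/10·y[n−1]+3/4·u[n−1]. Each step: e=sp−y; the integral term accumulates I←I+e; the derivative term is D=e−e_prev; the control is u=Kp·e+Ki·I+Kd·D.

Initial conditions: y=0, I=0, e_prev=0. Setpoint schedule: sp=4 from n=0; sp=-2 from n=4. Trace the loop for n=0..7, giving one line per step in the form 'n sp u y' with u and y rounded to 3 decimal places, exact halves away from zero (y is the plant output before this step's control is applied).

(exact arithmetic carried between steps; '≈' marks a value shown rounded to 6 d.p. or computed from one; I and e_prev carry over from the previous line; the table rounds u and y to 3 d.p., halves away from zero)
n=0: y=0, sp=4, e=sp−y=4; I=4, D=e−e_prev=4; u=3/2·4+1/2·4+1/4·4=9; next y=1/10·0+3/4·9=6.75
n=1: y=6.75, sp=4, e=sp−y=-2.75; I=1.25, D=e−e_prev=-6.75; u=3/2·(-2.75)+1/2·1.25+1/4·(-6.75)=-5.1875; next y=1/10·6.75+3/4·(-5.1875)=-3.215625
n=2: y=-3.215625, sp=4, e=sp−y=7.215625; I=8.465625, D=e−e_prev=9.965625; u=3/2·7.215625+1/2·8.465625+1/4·9.965625≈17.547656; next y=1/10·(-3.215625)+3/4·17.547656≈12.839180
n=3: y≈12.839180, sp=4, e=sp−y≈-8.839180; I≈-0.373555, D=e−e_prev≈-16.054805; u=3/2·(-8.839180)+1/2·(-0.373555)+1/4·(-16.054805)≈-17.459248; next y=1/10·12.839180+3/4·(-17.459248)≈-11.810518
n=4: y≈-11.810518, sp=-2, e=sp−y≈9.810518; I≈9.436963, D=e−e_prev≈18.649698; u=3/2·9.810518+1/2·9.436963+1/4·18.649698≈24.096683; next y=1/10·(-11.810518)+3/4·24.096683≈16.891461
n=5: y≈16.891461, sp=-2, e=sp−y≈-18.891461; I≈-9.454497, D=e−e_prev≈-28.701979; u=3/2·(-18.891461)+1/2·(-9.454497)+1/4·(-28.701979)≈-40.239934; next y=1/10·16.891461+3/4·(-40.239934)≈-28.490805
n=6: y≈-28.490805, sp=-2, e=sp−y≈26.490805; I≈17.036307, D=e−e_prev≈45.382265; u=3/2·26.490805+1/2·17.036307+1/4·45.382265≈59.599927; next y=1/10·(-28.490805)+3/4·59.599927≈41.850865
n=7: y≈41.850865, sp=-2, e=sp−y≈-43.850865; I≈-26.814557, D=e−e_prev≈-70.341669; u=3/2·(-43.850865)+1/2·(-26.814557)+1/4·(-70.341669)≈-96.768993; next y=1/10·41.850865+3/4·(-96.768993)≈-68.391658

0 4 9.000 0.000
1 4 -5.188 6.750
2 4 17.548 -3.216
3 4 -17.459 12.839
4 -2 24.097 -11.811
5 -2 -40.240 16.891
6 -2 59.600 -28.491
7 -2 -96.769 41.851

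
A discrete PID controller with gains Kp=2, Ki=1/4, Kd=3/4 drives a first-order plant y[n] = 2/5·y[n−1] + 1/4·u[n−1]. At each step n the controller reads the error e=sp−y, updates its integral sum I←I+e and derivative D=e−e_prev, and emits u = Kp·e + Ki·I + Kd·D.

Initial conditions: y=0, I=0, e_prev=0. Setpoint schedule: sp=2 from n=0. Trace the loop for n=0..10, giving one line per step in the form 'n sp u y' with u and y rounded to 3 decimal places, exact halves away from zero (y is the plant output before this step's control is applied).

(exact arithmetic carried between steps; '≈' marks a value shown rounded to 6 d.p. or computed from one; I and e_prev carry over from the previous line; the table rounds u and y to 3 d.p., halves away from zero)
n=0: y=0, sp=2, e=sp−y=2; I=2, D=e−e_prev=2; u=2·2+1/4·2+3/4·2=6; next y=2/5·0+1/4·6=1.5
n=1: y=1.5, sp=2, e=sp−y=0.5; I=2.5, D=e−e_prev=-1.5; u=2·0.5+1/4·2.5+3/4·(-1.5)=0.5; next y=2/5·1.5+1/4·0.5=0.725
n=2: y=0.725, sp=2, e=sp−y=1.275; I=3.775, D=e−e_prev=0.775; u=2·1.275+1/4·3.775+3/4·0.775=4.075; next y=2/5·0.725+1/4·4.075=1.30875
n=3: y=1.30875, sp=2, e=sp−y=0.69125; I=4.46625, D=e−e_prev=-0.58375; u=2·0.69125+1/4·4.46625+3/4·(-0.58375)=2.06125; next y=2/5·1.30875+1/4·2.06125≈1.038813
n=4: y≈1.038813, sp=2, e=sp−y≈0.961188; I≈5.427438, D=e−e_prev≈0.269938; u=2·0.961188+1/4·5.427438+3/4·0.269938≈3.481688; next y=2/5·1.038813+1/4·3.481688≈1.285947
n=5: y≈1.285947, sp=2, e=sp−y≈0.714053; I≈6.141491, D=e−e_prev≈-0.247134; u=2·0.714053+1/4·6.141491+3/4·(-0.247134)≈2.778128; next y=2/5·1.285947+1/4·2.778128≈1.208911
n=6: y≈1.208911, sp=2, e=sp−y≈0.791089; I≈6.932580, D=e−e_prev≈0.077036; u=2·0.791089+1/4·6.932580+3/4·0.077036≈3.373100; next y=2/5·1.208911+1/4·3.373100≈1.326839
n=7: y≈1.326839, sp=2, e=sp−y≈0.673161; I≈7.605740, D=e−e_prev≈-0.117929; u=2·0.673161+1/4·7.605740+3/4·(-0.117929)≈3.159310; next y=2/5·1.326839+1/4·3.159310≈1.320563
n=8: y≈1.320563, sp=2, e=sp−y≈0.679437; I≈8.285177, D=e−e_prev≈0.006276; u=2·0.679437+1/4·8.285177+3/4·0.006276≈3.434875; next y=2/5·1.320563+1/4·3.434875≈1.386944
n=9: y≈1.386944, sp=2, e=sp−y≈0.613056; I≈8.898233, D=e−e_prev≈-0.066381; u=2·0.613056+1/4·8.898233+3/4·(-0.066381)≈3.400885; next y=2/5·1.386944+1/4·3.400885≈1.404999
n=10: y≈1.404999, sp=2, e=sp−y≈0.595001; I≈9.493234, D=e−e_prev≈-0.018055; u=2·0.595001+1/4·9.493234+3/4·(-0.018055)≈3.549770; next y=2/5·1.404999+1/4·3.549770≈1.449442

0 2 6.000 0.000
1 2 0.500 1.500
2 2 4.075 0.725
3 2 2.061 1.309
4 2 3.482 1.039
5 2 2.778 1.286
6 2 3.373 1.209
7 2 3.159 1.327
8 2 3.435 1.321
9 2 3.401 1.387
10 2 3.550 1.405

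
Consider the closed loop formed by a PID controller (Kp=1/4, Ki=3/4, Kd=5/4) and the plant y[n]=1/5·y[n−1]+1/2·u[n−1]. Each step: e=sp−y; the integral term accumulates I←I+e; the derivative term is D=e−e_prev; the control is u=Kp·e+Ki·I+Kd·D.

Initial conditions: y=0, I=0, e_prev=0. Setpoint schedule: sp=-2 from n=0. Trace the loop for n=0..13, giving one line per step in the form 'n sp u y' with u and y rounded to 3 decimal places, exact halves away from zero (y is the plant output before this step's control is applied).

(exact arithmetic carried between steps; '≈' marks a value shown rounded to 6 d.p. or computed from one; I and e_prev carry over from the previous line; the table rounds u and y to 3 d.p., halves away from zero)
n=0: y=0, sp=-2, e=sp−y=-2; I=-2, D=e−e_prev=-2; u=1/4·(-2)+3/4·(-2)+5/4·(-2)=-4.5; next y=1/5·0+1/2·(-4.5)=-2.25
n=1: y=-2.25, sp=-2, e=sp−y=0.25; I=-1.75, D=e−e_prev=2.25; u=1/4·0.25+3/4·(-1.75)+5/4·2.25=1.5625; next y=1/5·(-2.25)+1/2·1.5625=0.33125
n=2: y=0.33125, sp=-2, e=sp−y=-2.33125; I=-4.08125, D=e−e_prev=-2.58125; u=1/4·(-2.33125)+3/4·(-4.08125)+5/4·(-2.58125)≈-6.870313; next y=1/5·0.33125+1/2·(-6.870313)≈-3.368906
n=3: y≈-3.368906, sp=-2, e=sp−y≈1.368906; I≈-2.712344, D=e−e_prev≈3.700156; u=1/4·1.368906+3/4·(-2.712344)+5/4·3.700156≈2.933164; next y=1/5·(-3.368906)+1/2·2.933164≈0.792801
n=4: y≈0.792801, sp=-2, e=sp−y≈-2.792801; I≈-5.505145, D=e−e_prev≈-4.161707; u=1/4·(-2.792801)+3/4·(-5.505145)+5/4·(-4.161707)≈-10.029192; next y=1/5·0.792801+1/2·(-10.029192)≈-4.856036
n=5: y≈-4.856036, sp=-2, e=sp−y≈2.856036; I≈-2.649108, D=e−e_prev≈5.648837; u=1/4·2.856036+3/4·(-2.649108)+5/4·5.648837≈5.788224; next y=1/5·(-4.856036)+1/2·5.788224≈1.922905
n=6: y≈1.922905, sp=-2, e=sp−y≈-3.922905; I≈-6.572013, D=e−e_prev≈-6.778941; u=1/4·(-3.922905)+3/4·(-6.572013)+5/4·(-6.778941)≈-14.383412; next y=1/5·1.922905+1/2·(-14.383412)≈-6.807125
n=7: y≈-6.807125, sp=-2, e=sp−y≈4.807125; I≈-1.764888, D=e−e_prev≈8.730030; u=1/4·4.807125+3/4·(-1.764888)+5/4·8.730030≈10.790652; next y=1/5·(-6.807125)+1/2·10.790652≈4.033901
n=8: y≈4.033901, sp=-2, e=sp−y≈-6.033901; I≈-7.798789, D=e−e_prev≈-10.841026; u=1/4·(-6.033901)+3/4·(-7.798789)+5/4·(-10.841026)≈-20.908850; next y=1/5·4.033901+1/2·(-20.908850)≈-9.647645
n=9: y≈-9.647645, sp=-2, e=sp−y≈7.647645; I≈-0.151145, D=e−e_prev≈13.681546; u=1/4·7.647645+3/4·(-0.151145)+5/4·13.681546≈18.900485; next y=1/5·(-9.647645)+1/2·18.900485≈7.520714
n=10: y≈7.520714, sp=-2, e=sp−y≈-9.520714; I≈-9.671858, D=e−e_prev≈-17.168358; u=1/4·(-9.520714)+3/4·(-9.671858)+5/4·(-17.168358)≈-31.094520; next y=1/5·7.520714+1/2·(-31.094520)≈-14.043117
n=11: y≈-14.043117, sp=-2, e=sp−y≈12.043117; I≈2.371259, D=e−e_prev≈21.563831; u=1/4·12.043117+3/4·2.371259+5/4·21.563831≈31.744012; next y=1/5·(-14.043117)+1/2·31.744012≈13.063383
n=12: y≈13.063383, sp=-2, e=sp−y≈-15.063383; I≈-12.692123, D=e−e_prev≈-27.106500; u=1/4·(-15.063383)+3/4·(-12.692123)+5/4·(-27.106500)≈-47.168063; next y=1/5·13.063383+1/2·(-47.168063)≈-20.971355
n=13: y≈-20.971355, sp=-2, e=sp−y≈18.971355; I≈6.279231, D=e−e_prev≈34.034737; u=1/4·18.971355+3/4·6.279231+5/4·34.034737≈51.995684; next y=1/5·(-20.971355)+1/2·51.995684≈21.803571

0 -2 -4.500 0.000
1 -2 1.563 -2.250
2 -2 -6.870 0.331
3 -2 2.933 -3.369
4 -2 -10.029 0.793
5 -2 5.788 -4.856
6 -2 -14.383 1.923
7 -2 10.791 -6.807
8 -2 -20.909 4.034
9 -2 18.900 -9.648
10 -2 -31.095 7.521
11 -2 31.744 -14.043
12 -2 -47.168 13.063
13 -2 51.996 -20.971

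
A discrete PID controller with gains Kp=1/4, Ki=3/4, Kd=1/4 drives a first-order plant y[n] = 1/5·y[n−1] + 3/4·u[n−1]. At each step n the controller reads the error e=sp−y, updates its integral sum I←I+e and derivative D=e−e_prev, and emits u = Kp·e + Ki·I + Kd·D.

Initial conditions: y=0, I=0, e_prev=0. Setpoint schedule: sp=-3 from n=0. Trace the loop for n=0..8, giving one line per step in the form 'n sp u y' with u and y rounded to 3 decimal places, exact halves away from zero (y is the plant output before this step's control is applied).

0 -3 -3.750 0.000
1 -3 -1.734 -2.813
2 -3 -3.765 -1.863
3 -3 -2.714 -3.196
4 -3 -3.552 -2.675
5 -3 -3.010 -3.199
6 -3 -3.369 -2.897
7 -3 -3.110 -3.106
8 -3 -3.273 -2.953

(exact arithmetic carried between steps; '≈' marks a value shown rounded to 6 d.p. or computed from one; I and e_prev carry over from the previous line; the table rounds u and y to 3 d.p., halves away from zero)
n=0: y=0, sp=-3, e=sp−y=-3; I=-3, D=e−e_prev=-3; u=1/4·(-3)+3/4·(-3)+1/4·(-3)=-3.75; next y=1/5·0+3/4·(-3.75)=-2.8125
n=1: y=-2.8125, sp=-3, e=sp−y=-0.1875; I=-3.1875, D=e−e_prev=2.8125; u=1/4·(-0.1875)+3/4·(-3.1875)+1/4·2.8125=-1.734375; next y=1/5·(-2.8125)+3/4·(-1.734375)≈-1.863281
n=2: y≈-1.863281, sp=-3, e=sp−y≈-1.136719; I≈-4.324219, D=e−e_prev≈-0.949219; u=1/4·(-1.136719)+3/4·(-4.324219)+1/4·(-0.949219)≈-3.764648; next y=1/5·(-1.863281)+3/4·(-3.764648)≈-3.196143
n=3: y≈-3.196143, sp=-3, e=sp−y≈0.196143; I≈-4.128076, D=e−e_prev≈1.332861; u=1/4·0.196143+3/4·(-4.128076)+1/4·1.332861≈-2.713806; next y=1/5·(-3.196143)+3/4·(-2.713806)≈-2.674583
n=4: y≈-2.674583, sp=-3, e=sp−y≈-0.325417; I≈-4.453493, D=e−e_prev≈-0.521559; u=1/4·(-0.325417)+3/4·(-4.453493)+1/4·(-0.521559)≈-3.551864; next y=1/5·(-2.674583)+3/4·(-3.551864)≈-3.198815
n=5: y≈-3.198815, sp=-3, e=sp−y≈0.198815; I≈-4.254679, D=e−e_prev≈0.524231; u=1/4·0.198815+3/4·(-4.254679)+1/4·0.524231≈-3.010247; next y=1/5·(-3.198815)+3/4·(-3.010247)≈-2.897448
n=6: y≈-2.897448, sp=-3, e=sp−y≈-0.102552; I≈-4.357230, D=e−e_prev≈-0.301366; u=1/4·(-0.102552)+3/4·(-4.357230)+1/4·(-0.301366)≈-3.368902; next y=1/5·(-2.897448)+3/4·(-3.368902)≈-3.106166
n=7: y≈-3.106166, sp=-3, e=sp−y≈0.106166; I≈-4.251064, D=e−e_prev≈0.208718; u=1/4·0.106166+3/4·(-4.251064)+1/4·0.208718≈-3.109577; next y=1/5·(-3.106166)+3/4·(-3.109577)≈-2.953416
n=8: y≈-2.953416, sp=-3, e=sp−y≈-0.046584; I≈-4.297648, D=e−e_prev≈-0.152750; u=1/4·(-0.046584)+3/4·(-4.297648)+1/4·(-0.152750)≈-3.273070; next y=1/5·(-2.953416)+3/4·(-3.273070)≈-3.045485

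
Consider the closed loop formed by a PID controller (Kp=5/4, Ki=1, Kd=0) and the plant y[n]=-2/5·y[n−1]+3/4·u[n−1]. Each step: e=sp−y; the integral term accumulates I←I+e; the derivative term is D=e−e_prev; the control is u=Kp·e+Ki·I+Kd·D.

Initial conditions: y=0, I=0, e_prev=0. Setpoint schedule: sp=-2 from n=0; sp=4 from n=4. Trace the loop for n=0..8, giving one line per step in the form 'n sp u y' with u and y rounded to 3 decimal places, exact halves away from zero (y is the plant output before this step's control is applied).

0 -2 -4.500 0.000
1 -2 1.094 -3.375
2 -2 -10.008 2.170
3 -2 9.547 -8.374
4 4 -13.068 10.510
5 4 35.580 -14.005
6 4 -50.572 32.287
7 4 108.186 -50.844
8 4 -179.693 101.477

(exact arithmetic carried between steps; '≈' marks a value shown rounded to 6 d.p. or computed from one; I and e_prev carry over from the previous line; the table rounds u and y to 3 d.p., halves away from zero)
n=0: y=0, sp=-2, e=sp−y=-2; I=-2, D=e−e_prev=-2; u=5/4·(-2)+1·(-2)+0·(-2)=-4.5; next y=-2/5·0+3/4·(-4.5)=-3.375
n=1: y=-3.375, sp=-2, e=sp−y=1.375; I=-0.625, D=e−e_prev=3.375; u=5/4·1.375+1·(-0.625)+0·3.375=1.09375; next y=-2/5·(-3.375)+3/4·1.09375≈2.170313
n=2: y≈2.170313, sp=-2, e=sp−y≈-4.170313; I≈-4.795313, D=e−e_prev≈-5.545313; u=5/4·(-4.170313)+1·(-4.795313)+0·(-5.545313)≈-10.008203; next y=-2/5·2.170313+3/4·(-10.008203)≈-8.374277
n=3: y≈-8.374277, sp=-2, e=sp−y≈6.374277; I≈1.578965, D=e−e_prev≈10.544590; u=5/4·6.374277+1·1.578965+0·10.544590≈9.546812; next y=-2/5·(-8.374277)+3/4·9.546812≈10.509820
n=4: y≈10.509820, sp=4, e=sp−y≈-6.509820; I≈-4.930855, D=e−e_prev≈-12.884097; u=5/4·(-6.509820)+1·(-4.930855)+0·(-12.884097)≈-13.068129; next y=-2/5·10.509820+3/4·(-13.068129)≈-14.005025
n=5: y≈-14.005025, sp=4, e=sp−y≈18.005025; I≈13.074170, D=e−e_prev≈24.514844; u=5/4·18.005025+1·13.074170+0·24.514844≈35.580451; next y=-2/5·(-14.005025)+3/4·35.580451≈32.287348
n=6: y≈32.287348, sp=4, e=sp−y≈-28.287348; I≈-15.213178, D=e−e_prev≈-46.292373; u=5/4·(-28.287348)+1·(-15.213178)+0·(-46.292373)≈-50.572363; next y=-2/5·32.287348+3/4·(-50.572363)≈-50.844212
n=7: y≈-50.844212, sp=4, e=sp−y≈54.844212; I≈39.631034, D=e−e_prev≈83.131560; u=5/4·54.844212+1·39.631034+0·83.131560≈108.186298; next y=-2/5·(-50.844212)+3/4·108.186298≈101.477408
n=8: y≈101.477408, sp=4, e=sp−y≈-97.477408; I≈-57.846375, D=e−e_prev≈-152.321620; u=5/4·(-97.477408)+1·(-57.846375)+0·(-152.321620)≈-179.693135; next y=-2/5·101.477408+3/4·(-179.693135)≈-175.360815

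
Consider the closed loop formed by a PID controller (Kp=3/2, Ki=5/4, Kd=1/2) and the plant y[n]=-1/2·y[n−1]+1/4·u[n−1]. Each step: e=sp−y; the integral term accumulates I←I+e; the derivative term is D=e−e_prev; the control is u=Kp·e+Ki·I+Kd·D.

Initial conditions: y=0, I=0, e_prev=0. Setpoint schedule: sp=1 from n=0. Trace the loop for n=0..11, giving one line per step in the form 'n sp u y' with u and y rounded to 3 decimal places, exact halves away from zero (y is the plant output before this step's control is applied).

0 1 3.250 0.000
1 1 1.359 0.813
2 1 4.856 -0.066
3 1 1.480 1.247
4 1 6.706 -0.254
5 1 0.838 1.803
6 1 8.972 -0.692
7 1 -0.825 2.589
8 1 12.122 -1.501
9 1 -3.962 3.781
10 1 16.853 -2.881
11 1 -9.364 5.654

(exact arithmetic carried between steps; '≈' marks a value shown rounded to 6 d.p. or computed from one; I and e_prev carry over from the previous line; the table rounds u and y to 3 d.p., halves away from zero)
n=0: y=0, sp=1, e=sp−y=1; I=1, D=e−e_prev=1; u=3/2·1+5/4·1+1/2·1=3.25; next y=-1/2·0+1/4·3.25=0.8125
n=1: y=0.8125, sp=1, e=sp−y=0.1875; I=1.1875, D=e−e_prev=-0.8125; u=3/2·0.1875+5/4·1.1875+1/2·(-0.8125)=1.359375; next y=-1/2·0.8125+1/4·1.359375≈-0.066406
n=2: y≈-0.066406, sp=1, e=sp−y≈1.066406; I≈2.253906, D=e−e_prev≈0.878906; u=3/2·1.066406+5/4·2.253906+1/2·0.878906≈4.856445; next y=-1/2·(-0.066406)+1/4·4.856445≈1.247314
n=3: y≈1.247314, sp=1, e=sp−y≈-0.247314; I≈2.006592, D=e−e_prev≈-1.313721; u=3/2·(-0.247314)+5/4·2.006592+1/2·(-1.313721)≈1.480408; next y=-1/2·1.247314+1/4·1.480408≈-0.253555
n=4: y≈-0.253555, sp=1, e=sp−y≈1.253555; I≈3.260147, D=e−e_prev≈1.500870; u=3/2·1.253555+5/4·3.260147+1/2·1.500870≈6.705952; next y=-1/2·(-0.253555)+1/4·6.705952≈1.803266
n=5: y≈1.803266, sp=1, e=sp−y≈-0.803266; I≈2.456882, D=e−e_prev≈-2.056821; u=3/2·(-0.803266)+5/4·2.456882+1/2·(-2.056821)≈0.837793; next y=-1/2·1.803266+1/4·0.837793≈-0.692185
n=6: y≈-0.692185, sp=1, e=sp−y≈1.692185; I≈4.149066, D=e−e_prev≈2.495450; u=3/2·1.692185+5/4·4.149066+1/2·2.495450≈8.972334; next y=-1/2·(-0.692185)+1/4·8.972334≈2.589176
n=7: y≈2.589176, sp=1, e=sp−y≈-1.589176; I≈2.559890, D=e−e_prev≈-3.281360; u=3/2·(-1.589176)+5/4·2.559890+1/2·(-3.281360)≈-0.824581; next y=-1/2·2.589176+1/4·(-0.824581)≈-1.500733
n=8: y≈-1.500733, sp=1, e=sp−y≈2.500733; I≈5.060623, D=e−e_prev≈4.089909; u=3/2·2.500733+5/4·5.060623+1/2·4.089909≈12.121834; next y=-1/2·(-1.500733)+1/4·12.121834≈3.780825
n=9: y≈3.780825, sp=1, e=sp−y≈-2.780825; I≈2.279798, D=e−e_prev≈-5.281558; u=3/2·(-2.780825)+5/4·2.279798+1/2·(-5.281558)≈-3.962269; next y=-1/2·3.780825+1/4·(-3.962269)≈-2.880980
n=10: y≈-2.880980, sp=1, e=sp−y≈3.880980; I≈6.160778, D=e−e_prev≈6.661805; u=3/2·3.880980+5/4·6.160778+1/2·6.661805≈16.853344; next y=-1/2·(-2.880980)+1/4·16.853344≈5.653826
n=11: y≈5.653826, sp=1, e=sp−y≈-4.653826; I≈1.506952, D=e−e_prev≈-8.534806; u=3/2·(-4.653826)+5/4·1.506952+1/2·(-8.534806)≈-9.364452; next y=-1/2·5.653826+1/4·(-9.364452)≈-5.168026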